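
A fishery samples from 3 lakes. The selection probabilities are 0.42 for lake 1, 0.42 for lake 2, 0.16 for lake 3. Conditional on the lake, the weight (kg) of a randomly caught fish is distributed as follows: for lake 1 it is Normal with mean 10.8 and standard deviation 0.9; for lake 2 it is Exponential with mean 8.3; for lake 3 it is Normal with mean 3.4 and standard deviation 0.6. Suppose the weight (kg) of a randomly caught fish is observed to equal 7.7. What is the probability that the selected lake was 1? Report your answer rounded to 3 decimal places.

Likelihoods f(7.7 | ·): 1: 0.00117595; 2: 0.0476455; 3: 4.67558e-12.
Posterior ∝ prior × likelihood. Numerator for 1: 0.42·0.00117595 = 0.0004939.
Normalizing constant: 0.42·0.00117595 + 0.42·0.0476455 + 0.16·4.67558e-12 = 0.020505.
P(1 | observation) = 0.0004939 / 0.020505 = 0.0240868.

0.024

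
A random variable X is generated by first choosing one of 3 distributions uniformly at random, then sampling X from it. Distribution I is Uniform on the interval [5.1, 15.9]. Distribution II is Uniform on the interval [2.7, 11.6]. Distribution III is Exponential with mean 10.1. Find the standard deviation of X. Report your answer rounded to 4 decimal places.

Per component, I: μ=10.5, E[X²]=119.97; II: μ=7.15, E[X²]=57.7233; III: μ=10.1, E[X²]=204.02.
E[X] = 0.333333·10.5 + 0.333333·7.15 + 0.333333·10.1 = 9.25.
E[X²] = 0.333333·119.97 + 0.333333·57.7233 + 0.333333·204.02 = 127.238.
Var(X) = E[X²] − (E[X])² = 127.238 − 85.5625 = 41.6753.
SD(X) = √41.6753 = 6.45564.

6.4556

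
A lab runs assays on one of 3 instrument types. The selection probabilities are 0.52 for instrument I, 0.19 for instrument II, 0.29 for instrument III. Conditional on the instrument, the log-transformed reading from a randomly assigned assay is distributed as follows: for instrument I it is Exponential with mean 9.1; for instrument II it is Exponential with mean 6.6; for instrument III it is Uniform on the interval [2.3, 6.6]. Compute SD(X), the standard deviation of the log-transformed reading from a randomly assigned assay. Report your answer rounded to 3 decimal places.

7.478

Per component, I: μ=9.1, E[X²]=165.62; II: μ=6.6, E[X²]=87.12; III: μ=4.45, E[X²]=21.3433.
E[X] = 0.52·9.1 + 0.19·6.6 + 0.29·4.45 = 7.2765.
E[X²] = 0.52·165.62 + 0.19·87.12 + 0.29·21.3433 = 108.865.
Var(X) = E[X²] − (E[X])² = 108.865 − 52.9475 = 55.9173.
SD(X) = √55.9173 = 7.47779.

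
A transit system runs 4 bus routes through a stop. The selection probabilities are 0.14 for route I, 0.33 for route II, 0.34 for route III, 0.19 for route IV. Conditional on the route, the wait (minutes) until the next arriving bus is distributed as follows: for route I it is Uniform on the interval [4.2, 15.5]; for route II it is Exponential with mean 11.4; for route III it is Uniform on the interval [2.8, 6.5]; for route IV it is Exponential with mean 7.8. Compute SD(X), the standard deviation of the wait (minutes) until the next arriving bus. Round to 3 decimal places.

Per component, I: μ=9.85, E[X²]=107.663; II: μ=11.4, E[X²]=259.92; III: μ=4.65, E[X²]=22.7633; IV: μ=7.8, E[X²]=121.68.
E[X] = 0.14·9.85 + 0.33·11.4 + 0.34·4.65 + 0.19·7.8 = 8.204.
E[X²] = 0.14·107.663 + 0.33·259.92 + 0.34·22.7633 + 0.19·121.68 = 131.705.
Var(X) = E[X²] − (E[X])² = 131.705 − 67.3056 = 64.3996.
SD(X) = √64.3996 = 8.02494.

8.025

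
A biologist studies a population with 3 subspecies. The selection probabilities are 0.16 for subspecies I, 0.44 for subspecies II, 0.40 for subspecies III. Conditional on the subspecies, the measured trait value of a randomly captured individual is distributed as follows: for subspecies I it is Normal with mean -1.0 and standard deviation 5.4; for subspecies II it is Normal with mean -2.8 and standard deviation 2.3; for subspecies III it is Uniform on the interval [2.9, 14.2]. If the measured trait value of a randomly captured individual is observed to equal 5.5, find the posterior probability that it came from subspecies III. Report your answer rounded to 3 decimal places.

Likelihoods f(5.5 | ·): I: 0.0358007; II: 0.000257835; III: 0.0884956.
Posterior ∝ prior × likelihood. Numerator for III: 0.4·0.0884956 = 0.0353982.
Normalizing constant: 0.16·0.0358007 + 0.44·0.000257835 + 0.4·0.0884956 = 0.0412398.
P(III | observation) = 0.0353982 / 0.0412398 = 0.858351.

0.858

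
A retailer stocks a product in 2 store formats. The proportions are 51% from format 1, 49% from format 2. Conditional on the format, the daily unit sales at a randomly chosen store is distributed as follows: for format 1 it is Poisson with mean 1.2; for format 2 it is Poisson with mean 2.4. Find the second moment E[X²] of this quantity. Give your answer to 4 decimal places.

For each component E[X²] = Var + (mean)², giving 1: 2.64; 2: 8.16.
Overall E[X²] = 0.51·2.64 + 0.49·8.16 = 5.3448.

5.3448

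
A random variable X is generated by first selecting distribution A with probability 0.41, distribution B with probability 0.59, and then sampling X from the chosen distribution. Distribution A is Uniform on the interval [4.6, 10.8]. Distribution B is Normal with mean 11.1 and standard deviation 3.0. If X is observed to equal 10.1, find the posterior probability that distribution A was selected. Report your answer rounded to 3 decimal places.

Likelihoods f(10.1 | ·): A: 0.16129; B: 0.125794.
Posterior ∝ prior × likelihood. Numerator for A: 0.41·0.16129 = 0.066129.
Normalizing constant: 0.41·0.16129 + 0.59·0.125794 = 0.140348.
P(A | observation) = 0.066129 / 0.140348 = 0.47118.

0.471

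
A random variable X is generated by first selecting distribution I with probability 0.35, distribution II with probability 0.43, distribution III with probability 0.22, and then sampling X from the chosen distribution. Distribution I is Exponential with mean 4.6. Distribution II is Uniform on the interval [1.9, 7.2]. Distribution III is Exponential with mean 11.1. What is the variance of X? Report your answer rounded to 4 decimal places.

Per component, I: μ=4.6, E[X²]=42.32; II: μ=4.55, E[X²]=23.0433; III: μ=11.1, E[X²]=246.42.
E[X] = 0.35·4.6 + 0.43·4.55 + 0.22·11.1 = 6.0085.
E[X²] = 0.35·42.32 + 0.43·23.0433 + 0.22·246.42 = 78.933.
Var(X) = E[X²] − (E[X])² = 78.933 − 36.1021 = 42.831.

42.8310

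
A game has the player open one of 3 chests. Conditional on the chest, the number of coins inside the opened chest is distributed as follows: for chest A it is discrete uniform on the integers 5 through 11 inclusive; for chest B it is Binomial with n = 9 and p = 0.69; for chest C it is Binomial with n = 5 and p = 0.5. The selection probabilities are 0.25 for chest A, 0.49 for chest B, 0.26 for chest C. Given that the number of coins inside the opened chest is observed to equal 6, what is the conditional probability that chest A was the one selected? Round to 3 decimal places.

0.213

Likelihoods P(X=6 | ·): A: 0.142857; B: 0.270059; C: 0.
Posterior ∝ prior × likelihood. Numerator for A: 0.25·0.142857 = 0.0357143.
Normalizing constant: 0.25·0.142857 + 0.49·0.270059 + 0.26·0 = 0.168043.
P(A | observation) = 0.0357143 / 0.168043 = 0.21253.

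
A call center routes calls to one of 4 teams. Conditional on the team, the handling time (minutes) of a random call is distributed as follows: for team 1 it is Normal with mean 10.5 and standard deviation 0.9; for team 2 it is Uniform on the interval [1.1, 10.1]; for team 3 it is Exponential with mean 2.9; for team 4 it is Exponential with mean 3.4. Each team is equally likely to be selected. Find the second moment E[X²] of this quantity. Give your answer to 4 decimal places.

47.2775

For each component E[X²] = Var + (mean)², giving 1: 111.06; 2: 38.11; 3: 16.82; 4: 23.12.
Overall E[X²] = 0.25·111.06 + 0.25·38.11 + 0.25·16.82 + 0.25·23.12 = 47.2775.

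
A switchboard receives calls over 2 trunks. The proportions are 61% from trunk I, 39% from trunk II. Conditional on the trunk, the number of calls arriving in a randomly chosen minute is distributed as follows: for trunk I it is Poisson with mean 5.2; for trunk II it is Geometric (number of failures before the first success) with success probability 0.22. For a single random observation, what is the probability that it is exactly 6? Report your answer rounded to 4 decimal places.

0.1117

Conditional on each trunk, P(X = 6): I: 0.15148; II: 0.0495439.
By total probability, P(X = 6) = 0.61·0.15148 + 0.39·0.0495439 = 0.111725.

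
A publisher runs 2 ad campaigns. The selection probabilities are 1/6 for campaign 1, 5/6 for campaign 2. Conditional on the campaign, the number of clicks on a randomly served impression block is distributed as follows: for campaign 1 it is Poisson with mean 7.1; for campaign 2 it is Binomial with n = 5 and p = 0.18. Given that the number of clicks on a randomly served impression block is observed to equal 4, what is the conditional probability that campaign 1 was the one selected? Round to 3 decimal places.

0.802

Likelihoods P(X=4 | ·): 1: 0.0873638; 2: 0.00430402.
Posterior ∝ prior × likelihood. Numerator for 1: 0.166667·0.0873638 = 0.0145606.
Normalizing constant: 0.166667·0.0873638 + 0.833333·0.00430402 = 0.0181473.
P(1 | observation) = 0.0145606 / 0.0181473 = 0.802357.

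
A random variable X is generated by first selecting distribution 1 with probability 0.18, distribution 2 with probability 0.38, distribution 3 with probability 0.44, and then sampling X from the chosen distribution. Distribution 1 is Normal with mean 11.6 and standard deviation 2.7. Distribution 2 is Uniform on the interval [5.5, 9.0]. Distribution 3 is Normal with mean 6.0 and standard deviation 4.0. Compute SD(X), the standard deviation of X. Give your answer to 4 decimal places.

Per component, 1: μ=11.6, E[X²]=141.85; 2: μ=7.25, E[X²]=53.5833; 3: μ=6, E[X²]=52.
E[X] = 0.18·11.6 + 0.38·7.25 + 0.44·6 = 7.483.
E[X²] = 0.18·141.85 + 0.38·53.5833 + 0.44·52 = 68.7747.
Var(X) = E[X²] − (E[X])² = 68.7747 − 55.9953 = 12.7794.
SD(X) = √12.7794 = 3.57483.

3.5748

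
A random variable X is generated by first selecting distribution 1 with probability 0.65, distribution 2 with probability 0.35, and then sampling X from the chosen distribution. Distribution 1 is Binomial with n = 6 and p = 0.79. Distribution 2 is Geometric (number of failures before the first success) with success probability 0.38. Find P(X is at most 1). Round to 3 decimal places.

Conditional on each component, P(X ≤ 1): 1: 0.00202163; 2: 0.6156.
By total probability, P(X ≤ 1) = 0.65·0.00202163 + 0.35·0.6156 = 0.216774.

0.217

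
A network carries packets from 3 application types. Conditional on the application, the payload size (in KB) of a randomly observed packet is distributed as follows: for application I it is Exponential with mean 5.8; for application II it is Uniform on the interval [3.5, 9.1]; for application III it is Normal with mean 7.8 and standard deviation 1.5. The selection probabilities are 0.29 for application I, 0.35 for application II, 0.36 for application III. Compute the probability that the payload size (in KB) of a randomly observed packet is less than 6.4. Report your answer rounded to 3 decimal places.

Conditional on each application, P(X < 6.4): I: 0.668275; II: 0.517857; III: 0.175324.
By total probability, P(X < 6.4) = 0.29·0.668275 + 0.35·0.517857 + 0.36·0.175324 = 0.438166.

0.438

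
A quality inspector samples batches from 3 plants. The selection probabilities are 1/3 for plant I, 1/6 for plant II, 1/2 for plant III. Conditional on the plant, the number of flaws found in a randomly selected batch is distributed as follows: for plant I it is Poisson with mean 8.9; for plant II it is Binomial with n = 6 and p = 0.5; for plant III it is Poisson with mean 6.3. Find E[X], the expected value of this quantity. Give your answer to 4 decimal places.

6.6167

Component means — I: 8.9; II: 3; III: 6.3.
E[X] = 0.333333·8.9 + 0.166667·3 + 0.5·6.3 = 6.61667.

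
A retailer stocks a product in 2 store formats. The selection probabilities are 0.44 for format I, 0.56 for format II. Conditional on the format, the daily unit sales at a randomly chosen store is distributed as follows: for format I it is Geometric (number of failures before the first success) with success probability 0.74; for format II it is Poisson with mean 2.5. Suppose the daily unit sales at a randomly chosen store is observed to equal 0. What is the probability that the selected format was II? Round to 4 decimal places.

Likelihoods P(X=0 | ·): I: 0.74; II: 0.082085.
Posterior ∝ prior × likelihood. Numerator for II: 0.56·0.082085 = 0.0459676.
Normalizing constant: 0.44·0.74 + 0.56·0.082085 = 0.371568.
P(II | observation) = 0.0459676 / 0.371568 = 0.123713.

0.1237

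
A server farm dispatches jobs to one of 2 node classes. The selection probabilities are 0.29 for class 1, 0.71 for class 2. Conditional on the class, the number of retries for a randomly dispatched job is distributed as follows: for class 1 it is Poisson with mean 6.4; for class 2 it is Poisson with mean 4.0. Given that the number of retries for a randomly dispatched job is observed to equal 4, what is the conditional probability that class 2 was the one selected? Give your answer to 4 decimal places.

Likelihoods P(X=4 | ·): 1: 0.116151; 2: 0.195367.
Posterior ∝ prior × likelihood. Numerator for 2: 0.71·0.195367 = 0.13871.
Normalizing constant: 0.29·0.116151 + 0.71·0.195367 = 0.172394.
P(2 | observation) = 0.13871 / 0.172394 = 0.804611.

0.8046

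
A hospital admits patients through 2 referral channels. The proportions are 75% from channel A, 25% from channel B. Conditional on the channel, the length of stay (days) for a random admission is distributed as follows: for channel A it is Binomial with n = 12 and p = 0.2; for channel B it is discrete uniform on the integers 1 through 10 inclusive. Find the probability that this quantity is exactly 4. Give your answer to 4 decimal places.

0.1247

Conditional on each channel, P(X = 4): A: 0.132876; B: 0.1.
By total probability, P(X = 4) = 0.75·0.132876 + 0.25·0.1 = 0.124657.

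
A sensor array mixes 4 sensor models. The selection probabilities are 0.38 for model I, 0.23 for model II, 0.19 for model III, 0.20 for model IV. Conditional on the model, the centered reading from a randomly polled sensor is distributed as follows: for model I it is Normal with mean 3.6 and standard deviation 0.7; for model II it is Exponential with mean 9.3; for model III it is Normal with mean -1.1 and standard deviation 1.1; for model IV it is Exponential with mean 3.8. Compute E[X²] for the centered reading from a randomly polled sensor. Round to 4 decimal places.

For each component E[X²] = Var + (mean)², giving I: 13.45; II: 172.98; III: 2.42; IV: 28.88.
Overall E[X²] = 0.38·13.45 + 0.23·172.98 + 0.19·2.42 + 0.2·28.88 = 51.1322.

51.1322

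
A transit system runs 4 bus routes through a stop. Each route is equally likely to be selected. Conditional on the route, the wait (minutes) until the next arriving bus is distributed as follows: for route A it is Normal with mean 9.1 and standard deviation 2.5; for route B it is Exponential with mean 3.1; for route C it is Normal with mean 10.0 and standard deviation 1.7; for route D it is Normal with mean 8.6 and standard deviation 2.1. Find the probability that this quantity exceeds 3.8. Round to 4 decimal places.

Conditional on each route, P(X > 3.8): A: 0.982997; B: 0.293521; C: 0.999867; D: 0.988865.
By total probability, P(X > 3.8) = 0.25·0.982997 + 0.25·0.293521 + 0.25·0.999867 + 0.25·0.988865 = 0.816312.

0.8163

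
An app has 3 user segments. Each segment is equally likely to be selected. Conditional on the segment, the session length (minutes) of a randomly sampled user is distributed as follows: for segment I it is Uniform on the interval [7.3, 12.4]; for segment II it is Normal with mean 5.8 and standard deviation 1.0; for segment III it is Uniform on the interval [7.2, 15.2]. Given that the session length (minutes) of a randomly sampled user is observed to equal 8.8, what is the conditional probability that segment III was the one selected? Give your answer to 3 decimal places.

Likelihoods f(8.8 | ·): I: 0.196078; II: 0.00443185; III: 0.125.
Posterior ∝ prior × likelihood. Numerator for III: 0.333333·0.125 = 0.0416667.
Normalizing constant: 0.333333·0.196078 + 0.333333·0.00443185 + 0.333333·0.125 = 0.108503.
P(III | observation) = 0.0416667 / 0.108503 = 0.384012.

0.384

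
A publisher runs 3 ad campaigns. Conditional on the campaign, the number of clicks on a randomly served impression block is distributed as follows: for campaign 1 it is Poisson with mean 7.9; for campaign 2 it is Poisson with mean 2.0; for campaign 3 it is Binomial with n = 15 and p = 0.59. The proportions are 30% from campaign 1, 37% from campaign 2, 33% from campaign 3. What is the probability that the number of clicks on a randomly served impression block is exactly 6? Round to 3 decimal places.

Conditional on each campaign, P(X = 6): 1: 0.125171; 2: 0.0120298; 3: 0.0691148.
By total probability, P(X = 6) = 0.3·0.125171 + 0.37·0.0120298 + 0.33·0.0691148 = 0.0648102.

0.065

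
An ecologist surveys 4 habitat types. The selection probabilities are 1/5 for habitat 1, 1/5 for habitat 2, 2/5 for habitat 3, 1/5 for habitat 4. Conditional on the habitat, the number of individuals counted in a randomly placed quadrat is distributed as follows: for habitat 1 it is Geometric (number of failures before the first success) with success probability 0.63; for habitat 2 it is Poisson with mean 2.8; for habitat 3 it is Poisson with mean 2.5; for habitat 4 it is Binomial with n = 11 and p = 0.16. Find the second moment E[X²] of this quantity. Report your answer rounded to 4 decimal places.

6.7986

For each component E[X²] = Var + (mean)², giving 1: 1.27715; 2: 10.64; 3: 8.75; 4: 4.576.
Overall E[X²] = 0.2·1.27715 + 0.2·10.64 + 0.4·8.75 + 0.2·4.576 = 6.79863.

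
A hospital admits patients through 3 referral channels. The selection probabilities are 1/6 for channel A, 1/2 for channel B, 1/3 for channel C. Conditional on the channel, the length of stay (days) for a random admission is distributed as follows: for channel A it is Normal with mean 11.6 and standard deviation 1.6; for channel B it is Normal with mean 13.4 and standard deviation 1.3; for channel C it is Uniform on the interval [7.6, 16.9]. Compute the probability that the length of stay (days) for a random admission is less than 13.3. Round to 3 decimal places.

Conditional on each channel, P(X < 13.3): A: 0.855996; B: 0.469342; C: 0.612903.
By total probability, P(X < 13.3) = 0.166667·0.855996 + 0.5·0.469342 + 0.333333·0.612903 = 0.581638.

0.582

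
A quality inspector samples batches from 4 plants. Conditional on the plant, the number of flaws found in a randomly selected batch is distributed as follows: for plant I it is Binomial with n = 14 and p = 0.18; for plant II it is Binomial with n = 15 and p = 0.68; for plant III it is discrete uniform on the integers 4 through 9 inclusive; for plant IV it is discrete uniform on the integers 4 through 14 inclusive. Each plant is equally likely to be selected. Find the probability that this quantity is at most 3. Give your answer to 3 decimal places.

0.191

Conditional on each plant, P(X ≤ 3): I: 0.764872; II: 0.000184099; III: 0; IV: 0.
By total probability, P(X ≤ 3) = 0.25·0.764872 + 0.25·0.000184099 + 0.25·0 + 0.25·0 = 0.191264.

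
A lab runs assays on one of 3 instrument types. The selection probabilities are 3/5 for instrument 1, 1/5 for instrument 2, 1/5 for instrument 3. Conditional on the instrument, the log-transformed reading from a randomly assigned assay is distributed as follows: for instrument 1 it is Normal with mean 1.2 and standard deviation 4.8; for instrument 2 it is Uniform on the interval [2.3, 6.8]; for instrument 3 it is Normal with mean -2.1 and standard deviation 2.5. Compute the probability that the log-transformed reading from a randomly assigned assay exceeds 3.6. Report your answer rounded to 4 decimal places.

0.3296

Conditional on each instrument, P(X > 3.6): 1: 0.308538; 2: 0.711111; 3: 0.0113038.
By total probability, P(X > 3.6) = 0.6·0.308538 + 0.2·0.711111 + 0.2·0.0113038 = 0.329606.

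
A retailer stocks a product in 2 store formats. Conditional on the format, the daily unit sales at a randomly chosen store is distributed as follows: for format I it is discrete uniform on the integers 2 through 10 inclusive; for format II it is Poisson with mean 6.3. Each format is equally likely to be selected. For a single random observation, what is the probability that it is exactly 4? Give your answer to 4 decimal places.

Conditional on each format, P(X = 4): I: 0.111111; II: 0.12053.
By total probability, P(X = 4) = 0.5·0.111111 + 0.5·0.12053 = 0.115821.

0.1158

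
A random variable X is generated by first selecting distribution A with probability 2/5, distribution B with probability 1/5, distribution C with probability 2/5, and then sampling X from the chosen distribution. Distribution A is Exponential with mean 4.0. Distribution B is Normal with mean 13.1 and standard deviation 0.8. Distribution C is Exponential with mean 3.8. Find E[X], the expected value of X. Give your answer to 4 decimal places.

Component means — A: 4; B: 13.1; C: 3.8.
E[X] = 0.4·4 + 0.2·13.1 + 0.4·3.8 = 5.74.

5.7400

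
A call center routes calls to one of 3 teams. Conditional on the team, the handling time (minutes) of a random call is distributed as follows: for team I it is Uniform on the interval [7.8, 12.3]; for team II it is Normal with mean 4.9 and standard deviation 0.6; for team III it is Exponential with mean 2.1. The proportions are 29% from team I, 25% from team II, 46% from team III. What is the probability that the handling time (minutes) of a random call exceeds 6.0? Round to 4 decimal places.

Conditional on each team, P(X > 6.0): I: 1; II: 0.0333765; III: 0.0574326.
By total probability, P(X > 6.0) = 0.29·1 + 0.25·0.0333765 + 0.46·0.0574326 = 0.324763.

0.3248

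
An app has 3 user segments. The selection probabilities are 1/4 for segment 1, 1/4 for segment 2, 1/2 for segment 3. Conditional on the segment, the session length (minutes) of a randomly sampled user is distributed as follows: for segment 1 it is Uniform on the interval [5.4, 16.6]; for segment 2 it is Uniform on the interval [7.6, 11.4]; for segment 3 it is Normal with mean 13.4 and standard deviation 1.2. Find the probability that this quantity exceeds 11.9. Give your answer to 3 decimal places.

0.552

Conditional on each segment, P(X > 11.9): 1: 0.419643; 2: 0; 3: 0.89435.
By total probability, P(X > 11.9) = 0.25·0.419643 + 0.25·0 + 0.5·0.89435 = 0.552086.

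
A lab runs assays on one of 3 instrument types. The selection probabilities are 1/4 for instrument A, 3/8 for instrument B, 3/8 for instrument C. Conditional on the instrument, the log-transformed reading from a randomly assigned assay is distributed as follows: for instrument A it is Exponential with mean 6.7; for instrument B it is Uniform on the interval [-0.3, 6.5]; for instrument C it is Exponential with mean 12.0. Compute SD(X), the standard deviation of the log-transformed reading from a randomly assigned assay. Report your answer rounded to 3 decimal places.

9.036

Per component, A: μ=6.7, E[X²]=89.78; B: μ=3.1, E[X²]=13.4633; C: μ=12, E[X²]=288.
E[X] = 0.25·6.7 + 0.375·3.1 + 0.375·12 = 7.3375.
E[X²] = 0.25·89.78 + 0.375·13.4633 + 0.375·288 = 135.494.
Var(X) = E[X²] − (E[X])² = 135.494 − 53.8389 = 81.6548.
SD(X) = √81.6548 = 9.03631.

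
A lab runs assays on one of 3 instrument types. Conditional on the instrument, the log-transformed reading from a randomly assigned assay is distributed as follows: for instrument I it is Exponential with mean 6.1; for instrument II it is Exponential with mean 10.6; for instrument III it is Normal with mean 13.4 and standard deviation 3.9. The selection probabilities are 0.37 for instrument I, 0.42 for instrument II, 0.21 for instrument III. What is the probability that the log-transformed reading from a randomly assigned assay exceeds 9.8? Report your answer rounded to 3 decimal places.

Conditional on each instrument, P(X > 9.8): I: 0.200577; II: 0.396719; III: 0.822016.
By total probability, P(X > 9.8) = 0.37·0.200577 + 0.42·0.396719 + 0.21·0.822016 = 0.413459.

0.413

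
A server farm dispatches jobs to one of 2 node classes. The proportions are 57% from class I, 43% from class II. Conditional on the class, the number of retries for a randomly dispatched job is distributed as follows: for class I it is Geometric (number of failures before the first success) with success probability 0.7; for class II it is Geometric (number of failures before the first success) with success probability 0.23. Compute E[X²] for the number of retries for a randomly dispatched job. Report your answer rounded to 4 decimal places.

11.5321

For each component E[X²] = Var + (mean)², giving I: 0.795918; II: 25.7637.
Overall E[X²] = 0.57·0.795918 + 0.43·25.7637 = 11.5321.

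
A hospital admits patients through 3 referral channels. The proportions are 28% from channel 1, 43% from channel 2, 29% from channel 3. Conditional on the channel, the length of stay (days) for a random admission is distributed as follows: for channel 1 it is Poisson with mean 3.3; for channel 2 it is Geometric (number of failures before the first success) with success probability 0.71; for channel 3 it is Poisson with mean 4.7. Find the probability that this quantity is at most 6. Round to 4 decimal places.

0.9290

Conditional on each channel, P(X ≤ 6): 1: 0.949034; 2: 0.999828; 3: 0.804605.
By total probability, P(X ≤ 6) = 0.28·0.949034 + 0.43·0.999828 + 0.29·0.804605 = 0.928991.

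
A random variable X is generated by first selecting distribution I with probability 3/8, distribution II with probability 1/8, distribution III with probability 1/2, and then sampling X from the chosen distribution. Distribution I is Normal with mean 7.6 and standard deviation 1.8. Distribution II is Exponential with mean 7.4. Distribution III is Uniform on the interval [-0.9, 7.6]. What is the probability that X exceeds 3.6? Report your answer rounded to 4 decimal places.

Conditional on each component, P(X > 3.6): I: 0.986866; II: 0.614783; III: 0.470588.
By total probability, P(X > 3.6) = 0.375·0.986866 + 0.125·0.614783 + 0.5·0.470588 = 0.682217.

0.6822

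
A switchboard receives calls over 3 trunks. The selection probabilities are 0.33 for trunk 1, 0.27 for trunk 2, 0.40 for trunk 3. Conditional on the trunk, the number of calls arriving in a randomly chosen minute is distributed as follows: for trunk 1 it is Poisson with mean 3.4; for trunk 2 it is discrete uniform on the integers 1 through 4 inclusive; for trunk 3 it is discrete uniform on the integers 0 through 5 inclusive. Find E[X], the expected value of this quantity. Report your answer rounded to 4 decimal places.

Component means — 1: 3.4; 2: 2.5; 3: 2.5.
E[X] = 0.33·3.4 + 0.27·2.5 + 0.4·2.5 = 2.797.

2.7970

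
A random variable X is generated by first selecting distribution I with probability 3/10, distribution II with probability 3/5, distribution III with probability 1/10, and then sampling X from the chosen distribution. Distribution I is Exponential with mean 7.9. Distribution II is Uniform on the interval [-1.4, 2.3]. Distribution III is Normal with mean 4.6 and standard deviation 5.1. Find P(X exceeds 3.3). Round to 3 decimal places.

0.258

Conditional on each component, P(X > 3.3): I: 0.658546; II: 0; III: 0.600601.
By total probability, P(X > 3.3) = 0.3·0.658546 + 0.6·0 + 0.1·0.600601 = 0.257624.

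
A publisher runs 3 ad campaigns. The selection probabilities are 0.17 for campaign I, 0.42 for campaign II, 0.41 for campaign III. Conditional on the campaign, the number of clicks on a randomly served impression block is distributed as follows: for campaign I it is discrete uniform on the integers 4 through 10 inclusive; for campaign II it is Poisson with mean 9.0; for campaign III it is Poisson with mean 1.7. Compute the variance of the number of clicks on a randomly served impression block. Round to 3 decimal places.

16.577

Per component, I: μ=7, E[X²]=53; II: μ=9, E[X²]=90; III: μ=1.7, E[X²]=4.59.
E[X] = 0.17·7 + 0.42·9 + 0.41·1.7 = 5.667.
E[X²] = 0.17·53 + 0.42·90 + 0.41·4.59 = 48.6919.
Var(X) = E[X²] − (E[X])² = 48.6919 − 32.1149 = 16.577.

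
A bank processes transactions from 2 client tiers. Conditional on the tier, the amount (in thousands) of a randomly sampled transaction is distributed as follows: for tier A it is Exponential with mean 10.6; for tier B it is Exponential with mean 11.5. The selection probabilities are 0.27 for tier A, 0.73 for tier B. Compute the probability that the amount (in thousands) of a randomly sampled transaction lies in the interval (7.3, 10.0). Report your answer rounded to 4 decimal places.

0.1115

Conditional on each tier, P(7.3 < X < 10.0): A: 0.112936; B: 0.110917.
By total probability, P(7.3 < X < 10.0) = 0.27·0.112936 + 0.73·0.110917 = 0.111462.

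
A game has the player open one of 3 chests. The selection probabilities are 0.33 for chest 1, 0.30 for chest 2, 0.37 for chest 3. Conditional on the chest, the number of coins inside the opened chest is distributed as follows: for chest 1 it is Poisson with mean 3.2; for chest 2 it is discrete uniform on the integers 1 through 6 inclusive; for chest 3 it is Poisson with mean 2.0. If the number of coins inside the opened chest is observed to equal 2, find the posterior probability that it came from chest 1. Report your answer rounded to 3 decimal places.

0.314

Likelihoods P(X=2 | ·): 1: 0.208702; 2: 0.166667; 3: 0.270671.
Posterior ∝ prior × likelihood. Numerator for 1: 0.33·0.208702 = 0.0688718.
Normalizing constant: 0.33·0.208702 + 0.3·0.166667 + 0.37·0.270671 = 0.21902.
P(1 | observation) = 0.0688718 / 0.21902 = 0.314455.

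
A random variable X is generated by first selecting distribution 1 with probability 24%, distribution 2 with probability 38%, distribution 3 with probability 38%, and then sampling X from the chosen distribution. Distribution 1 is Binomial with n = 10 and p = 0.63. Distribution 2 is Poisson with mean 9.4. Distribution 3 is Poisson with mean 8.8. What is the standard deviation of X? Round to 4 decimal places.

2.9956

Per component, 1: μ=6.3, E[X²]=42.021; 2: μ=9.4, E[X²]=97.76; 3: μ=8.8, E[X²]=86.24.
E[X] = 0.24·6.3 + 0.38·9.4 + 0.38·8.8 = 8.428.
E[X²] = 0.24·42.021 + 0.38·97.76 + 0.38·86.24 = 80.005.
Var(X) = E[X²] − (E[X])² = 80.005 − 71.0312 = 8.97386.
SD(X) = √8.97386 = 2.99564.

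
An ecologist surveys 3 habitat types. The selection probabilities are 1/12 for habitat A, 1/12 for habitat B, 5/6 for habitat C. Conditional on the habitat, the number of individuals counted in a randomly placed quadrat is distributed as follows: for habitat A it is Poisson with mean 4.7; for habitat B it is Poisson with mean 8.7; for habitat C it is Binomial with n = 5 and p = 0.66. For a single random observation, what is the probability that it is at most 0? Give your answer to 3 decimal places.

Conditional on each habitat, P(X ≤ 0): A: 0.00909528; B: 0.000166586; C: 0.00454354.
By total probability, P(X ≤ 0) = 0.0833333·0.00909528 + 0.0833333·0.000166586 + 0.833333·0.00454354 = 0.00455811.

0.005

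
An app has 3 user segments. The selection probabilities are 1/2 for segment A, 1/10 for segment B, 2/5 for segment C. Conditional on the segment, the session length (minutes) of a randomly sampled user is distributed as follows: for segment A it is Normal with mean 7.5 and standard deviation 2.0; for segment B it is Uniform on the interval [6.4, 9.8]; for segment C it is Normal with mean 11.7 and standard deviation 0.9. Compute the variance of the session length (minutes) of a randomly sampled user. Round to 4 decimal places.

6.4847

Per component, A: μ=7.5, E[X²]=60.25; B: μ=8.1, E[X²]=66.5733; C: μ=11.7, E[X²]=137.7.
E[X] = 0.5·7.5 + 0.1·8.1 + 0.4·11.7 = 9.24.
E[X²] = 0.5·60.25 + 0.1·66.5733 + 0.4·137.7 = 91.8623.
Var(X) = E[X²] − (E[X])² = 91.8623 − 85.3776 = 6.48473.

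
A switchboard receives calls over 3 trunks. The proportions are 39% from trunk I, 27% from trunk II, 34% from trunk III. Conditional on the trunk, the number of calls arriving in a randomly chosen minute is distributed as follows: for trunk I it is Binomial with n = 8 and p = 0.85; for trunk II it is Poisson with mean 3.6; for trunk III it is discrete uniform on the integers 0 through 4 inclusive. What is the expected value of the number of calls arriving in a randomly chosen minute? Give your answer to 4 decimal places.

4.3040

Component means — I: 6.8; II: 3.6; III: 2.
E[X] = 0.39·6.8 + 0.27·3.6 + 0.34·2 = 4.304.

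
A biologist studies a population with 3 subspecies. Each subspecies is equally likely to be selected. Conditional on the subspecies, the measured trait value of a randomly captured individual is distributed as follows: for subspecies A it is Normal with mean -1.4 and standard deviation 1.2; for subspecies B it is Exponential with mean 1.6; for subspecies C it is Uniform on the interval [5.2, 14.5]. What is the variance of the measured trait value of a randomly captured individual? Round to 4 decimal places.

26.3608

Per component, A: μ=-1.4, E[X²]=3.4; B: μ=1.6, E[X²]=5.12; C: μ=9.85, E[X²]=104.23.
E[X] = 0.333333·-1.4 + 0.333333·1.6 + 0.333333·9.85 = 3.35.
E[X²] = 0.333333·3.4 + 0.333333·5.12 + 0.333333·104.23 = 37.5833.
Var(X) = E[X²] − (E[X])² = 37.5833 − 11.2225 = 26.3608.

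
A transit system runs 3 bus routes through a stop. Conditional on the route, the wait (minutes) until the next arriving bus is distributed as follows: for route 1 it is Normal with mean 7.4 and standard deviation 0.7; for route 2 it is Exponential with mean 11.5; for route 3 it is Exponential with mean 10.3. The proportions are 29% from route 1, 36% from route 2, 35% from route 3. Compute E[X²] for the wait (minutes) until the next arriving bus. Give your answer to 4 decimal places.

185.5055

For each component E[X²] = Var + (mean)², giving 1: 55.25; 2: 264.5; 3: 212.18.
Overall E[X²] = 0.29·55.25 + 0.36·264.5 + 0.35·212.18 = 185.506.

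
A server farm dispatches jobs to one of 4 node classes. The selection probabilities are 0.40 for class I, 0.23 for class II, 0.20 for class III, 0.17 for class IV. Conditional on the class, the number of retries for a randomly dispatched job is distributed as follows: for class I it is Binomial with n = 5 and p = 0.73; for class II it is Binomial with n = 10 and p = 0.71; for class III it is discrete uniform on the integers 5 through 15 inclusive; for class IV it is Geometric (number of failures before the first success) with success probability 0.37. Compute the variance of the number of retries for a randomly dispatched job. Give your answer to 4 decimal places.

12.0954

Per component, I: μ=3.65, E[X²]=14.308; II: μ=7.1, E[X²]=52.469; III: μ=10, E[X²]=110; IV: μ=1.7027, E[X²]=7.5011.
E[X] = 0.4·3.65 + 0.23·7.1 + 0.2·10 + 0.17·1.7027 = 5.38246.
E[X²] = 0.4·14.308 + 0.23·52.469 + 0.2·110 + 0.17·7.5011 = 41.0663.
Var(X) = E[X²] − (E[X])² = 41.0663 − 28.9709 = 12.0954.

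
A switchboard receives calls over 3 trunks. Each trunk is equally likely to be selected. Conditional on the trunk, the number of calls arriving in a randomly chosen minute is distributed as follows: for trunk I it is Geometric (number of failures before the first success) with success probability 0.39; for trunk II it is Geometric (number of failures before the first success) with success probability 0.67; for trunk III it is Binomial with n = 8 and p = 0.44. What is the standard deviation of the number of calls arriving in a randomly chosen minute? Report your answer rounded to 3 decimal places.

1.952

Per component, I: μ=1.5641, E[X²]=6.45694; II: μ=0.492537, E[X²]=0.977723; III: μ=3.52, E[X²]=14.3616.
E[X] = 0.333333·1.5641 + 0.333333·0.492537 + 0.333333·3.52 = 1.85888.
E[X²] = 0.333333·6.45694 + 0.333333·0.977723 + 0.333333·14.3616 = 7.26542.
Var(X) = E[X²] − (E[X])² = 7.26542 − 3.45543 = 3.80999.
SD(X) = √3.80999 = 1.95192.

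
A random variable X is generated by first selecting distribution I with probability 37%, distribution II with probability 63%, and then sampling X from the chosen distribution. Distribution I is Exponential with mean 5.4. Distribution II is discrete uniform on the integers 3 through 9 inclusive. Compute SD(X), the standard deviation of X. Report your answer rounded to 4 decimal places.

3.6597

Per component, I: μ=5.4, E[X²]=58.32; II: μ=6, E[X²]=40.
E[X] = 0.37·5.4 + 0.63·6 = 5.778.
E[X²] = 0.37·58.32 + 0.63·40 = 46.7784.
Var(X) = E[X²] − (E[X])² = 46.7784 − 33.3853 = 13.3931.
SD(X) = √13.3931 = 3.65966.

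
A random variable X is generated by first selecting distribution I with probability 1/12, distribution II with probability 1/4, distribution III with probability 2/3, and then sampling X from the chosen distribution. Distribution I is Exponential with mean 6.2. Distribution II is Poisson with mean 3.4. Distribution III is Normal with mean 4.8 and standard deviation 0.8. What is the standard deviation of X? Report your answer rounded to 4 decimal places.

2.2536

Per component, I: μ=6.2, E[X²]=76.88; II: μ=3.4, E[X²]=14.96; III: μ=4.8, E[X²]=23.68.
E[X] = 0.0833333·6.2 + 0.25·3.4 + 0.666667·4.8 = 4.56667.
E[X²] = 0.0833333·76.88 + 0.25·14.96 + 0.666667·23.68 = 25.9333.
Var(X) = E[X²] − (E[X])² = 25.9333 − 20.8544 = 5.07889.
SD(X) = √5.07889 = 2.25364.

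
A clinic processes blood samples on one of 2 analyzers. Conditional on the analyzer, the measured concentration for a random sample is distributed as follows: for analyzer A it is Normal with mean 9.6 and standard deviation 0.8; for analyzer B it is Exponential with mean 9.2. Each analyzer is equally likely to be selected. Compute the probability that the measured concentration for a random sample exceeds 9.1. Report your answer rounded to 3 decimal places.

0.553

Conditional on each analyzer, P(X > 9.1): A: 0.734014; B: 0.3719.
By total probability, P(X > 9.1) = 0.5·0.734014 + 0.5·0.3719 = 0.552957.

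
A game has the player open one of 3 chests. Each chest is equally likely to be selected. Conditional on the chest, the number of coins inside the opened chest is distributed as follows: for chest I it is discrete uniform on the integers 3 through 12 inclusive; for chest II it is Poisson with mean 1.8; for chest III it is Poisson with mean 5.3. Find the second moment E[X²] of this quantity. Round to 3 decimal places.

34.310

For each component E[X²] = Var + (mean)², giving I: 64.5; II: 5.04; III: 33.39.
Overall E[X²] = 0.333333·64.5 + 0.333333·5.04 + 0.333333·33.39 = 34.31.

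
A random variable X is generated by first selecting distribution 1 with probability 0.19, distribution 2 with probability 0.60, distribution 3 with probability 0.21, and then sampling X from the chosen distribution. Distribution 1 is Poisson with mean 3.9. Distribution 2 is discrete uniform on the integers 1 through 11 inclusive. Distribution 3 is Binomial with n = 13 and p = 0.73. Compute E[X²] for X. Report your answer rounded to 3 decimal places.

For each component E[X²] = Var + (mean)², giving 1: 19.11; 2: 46; 3: 92.6224.
Overall E[X²] = 0.19·19.11 + 0.6·46 + 0.21·92.6224 = 50.6816.

50.682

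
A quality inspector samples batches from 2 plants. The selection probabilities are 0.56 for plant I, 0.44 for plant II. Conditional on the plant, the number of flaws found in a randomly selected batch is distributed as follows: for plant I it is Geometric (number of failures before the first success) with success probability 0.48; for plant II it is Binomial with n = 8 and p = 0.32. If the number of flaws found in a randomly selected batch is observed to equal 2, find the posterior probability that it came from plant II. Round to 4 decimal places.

Likelihoods P(X=2 | ·): I: 0.129792; II: 0.283473.
Posterior ∝ prior × likelihood. Numerator for II: 0.44·0.283473 = 0.124728.
Normalizing constant: 0.56·0.129792 + 0.44·0.283473 = 0.197412.
P(II | observation) = 0.124728 / 0.197412 = 0.631817.

0.6318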